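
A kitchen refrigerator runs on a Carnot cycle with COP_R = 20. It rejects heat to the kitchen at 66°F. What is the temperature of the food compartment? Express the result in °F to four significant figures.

For a Carnot refrigerator COP_R = T_C/(T_H − T_C), so T_C = COP·T_H/(1 + COP).
With T_H = 292.04 K, T_C = 20 × 292.04/21.00 = 278.13 K.
Converting, 278.13 K = 40.97°F.

40.97 °F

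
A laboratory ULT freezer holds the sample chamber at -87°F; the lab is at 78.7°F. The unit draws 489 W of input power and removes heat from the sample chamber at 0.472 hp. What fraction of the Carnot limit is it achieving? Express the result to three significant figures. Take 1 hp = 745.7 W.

Converting, Q̇_C = 0.4720 hp = 352.0 W, so COP_actual = Q̇_C/Ẇ = 352.0/489.0 = 0.7198.
In absolute terms T_C = 207.04 K and T_H = 299.09 K, so ΔT = 92.06 K.
COP_Carnot = T_C/ΔT = 207.04/92.06 = 2.249.
η_II = COP_actual/COP_Carnot = 0.7198/2.249 = 0.3200.

0.320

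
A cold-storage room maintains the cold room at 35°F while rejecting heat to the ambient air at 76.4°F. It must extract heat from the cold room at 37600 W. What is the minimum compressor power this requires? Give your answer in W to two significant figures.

In absolute terms T_C = 274.82 K and T_H = 297.82 K, so ΔT = 23.00 K.
COP_Carnot = T_C/ΔT = 274.82/23.00 = 11.95.
Ẇ_min = Q̇/COP_Carnot = 37600/11.95 = 3147 W.

3100 W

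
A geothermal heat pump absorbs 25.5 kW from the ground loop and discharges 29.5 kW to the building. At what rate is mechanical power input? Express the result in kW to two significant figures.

For a cyclic device the first law requires Q̇_H = Q̇_C + Ẇ.
Ẇ = Q̇_H − Q̇_C = 4.000 kW.

4.0 kW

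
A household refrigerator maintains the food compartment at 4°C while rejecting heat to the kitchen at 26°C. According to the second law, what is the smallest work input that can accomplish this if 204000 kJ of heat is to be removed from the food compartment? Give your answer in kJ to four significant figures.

In absolute terms T_C = 277.15 K and T_H = 299.15 K, so ΔT = 22.00 K.
The reversible limit is COP_R = T_C/ΔT = 12.60, so W_min = Q_C/COP = Q_C·ΔT/T_C.
W_min = 204000 × 22.00/277.15 = 16190 kJ.

16190 kJ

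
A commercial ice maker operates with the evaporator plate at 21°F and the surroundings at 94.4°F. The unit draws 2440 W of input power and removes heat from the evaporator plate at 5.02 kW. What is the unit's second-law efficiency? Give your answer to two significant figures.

0.31

Converting, Q̇_C = 5.020 kW = 5020 W, so COP_actual = Q̇_C/Ẇ = 5020/2440 = 2.057.
In absolute terms T_C = 267.04 K and T_H = 307.82 K, so ΔT = 40.78 K.
COP_Carnot = T_C/ΔT = 267.04/40.78 = 6.549.
η_II = COP_actual/COP_Carnot = 2.057/6.549 = 0.3142.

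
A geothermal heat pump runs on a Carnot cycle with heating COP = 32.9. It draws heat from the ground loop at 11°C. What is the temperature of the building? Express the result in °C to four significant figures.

19.91 °C

COP_HP = T_H/(T_H − T_C) rearranges to T_H = COP·T_C/(COP − 1).
With T_C = 284.15 K, T_H = 32.9 × 284.15/31.90 = 293.06 K.
Converting, 293.06 K = 19.91°C.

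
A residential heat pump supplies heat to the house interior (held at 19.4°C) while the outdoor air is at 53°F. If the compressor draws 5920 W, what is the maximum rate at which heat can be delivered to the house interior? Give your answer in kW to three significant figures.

224 kW

In absolute terms T_C = 284.82 K and T_H = 292.55 K, so ΔT = 7.733 K.
COP_Carnot = T_H/ΔT = 292.55/7.733 = 37.83.
Q̇_max = COP_Carnot × Ẇ = 37.83 × 5920 W = 224000 W = 224.0 kW.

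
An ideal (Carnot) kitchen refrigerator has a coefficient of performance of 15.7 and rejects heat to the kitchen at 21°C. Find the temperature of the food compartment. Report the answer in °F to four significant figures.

38.10 °F

For a Carnot refrigerator COP_R = T_C/(T_H − T_C), so T_C = COP·T_H/(1 + COP).
With T_H = 294.15 K, T_C = 15.7 × 294.15/16.70 = 276.54 K.
Converting, 276.54 K = 38.10°F.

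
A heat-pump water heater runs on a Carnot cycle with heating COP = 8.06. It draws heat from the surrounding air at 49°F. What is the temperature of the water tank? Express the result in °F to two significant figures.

120 °F

COP_HP = T_H/(T_H − T_C) rearranges to T_H = COP·T_C/(COP − 1).
With T_C = 282.59 K, T_H = 8.06 × 282.59/7.060 = 322.62 K.
Converting, 322.62 K = 121.05°F.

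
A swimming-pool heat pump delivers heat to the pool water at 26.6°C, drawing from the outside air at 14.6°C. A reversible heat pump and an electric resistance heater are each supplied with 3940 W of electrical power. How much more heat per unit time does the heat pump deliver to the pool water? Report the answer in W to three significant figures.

In absolute terms T_C = 287.75 K and T_H = 299.75 K, so ΔT = 12.00 K.
COP_Carnot = T_H/ΔT = 299.75/12.00 = 24.98.
The heat pump delivers Q̇_H = COP × Ẇ = 98420 W; the resistance heater delivers Ẇ = 3940 W.
Extra = (COP − 1)·Ẇ = 94480 W.

94500 W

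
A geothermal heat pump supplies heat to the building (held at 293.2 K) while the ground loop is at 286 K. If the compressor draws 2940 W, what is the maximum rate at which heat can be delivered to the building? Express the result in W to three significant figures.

The reservoir spacing is ΔT = 293.2 − 286 = 7.200 K.
COP_Carnot = T_H/ΔT = 293.20/7.200 = 40.72.
Q̇_max = COP_Carnot × Ẇ = 40.72 × 2940 W = 119700 W.

120000 W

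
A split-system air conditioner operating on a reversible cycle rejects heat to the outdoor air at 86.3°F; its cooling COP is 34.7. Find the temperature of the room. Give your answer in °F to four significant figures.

71.01 °F

For a Carnot refrigerator COP_R = T_C/(T_H − T_C), so T_C = COP·T_H/(1 + COP).
With T_H = 303.32 K, T_C = 34.7 × 303.32/35.70 = 294.82 K.
Converting, 294.82 K = 71.01°F.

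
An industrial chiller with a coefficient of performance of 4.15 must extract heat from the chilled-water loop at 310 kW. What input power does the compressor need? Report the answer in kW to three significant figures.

74.7 kW

Ẇ = Q̇_C/COP = 310.0/4.15 = 74.70 kW.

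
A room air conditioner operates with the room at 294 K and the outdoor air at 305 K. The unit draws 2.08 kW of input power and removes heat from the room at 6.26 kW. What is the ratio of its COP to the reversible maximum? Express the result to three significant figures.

COP_actual = Q̇_C/Ẇ = 6.260/2.080 = 3.010.
The reservoir spacing is ΔT = 305 − 294 = 11.00 K.
COP_Carnot = T_C/ΔT = 294.00/11.00 = 26.73.
η_II = COP_actual/COP_Carnot = 3.010/26.73 = 0.1126.

0.113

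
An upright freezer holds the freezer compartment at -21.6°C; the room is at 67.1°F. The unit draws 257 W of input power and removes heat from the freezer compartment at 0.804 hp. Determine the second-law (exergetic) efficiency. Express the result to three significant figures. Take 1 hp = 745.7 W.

Converting, Q̇_C = 0.8040 hp = 599.5 W, so COP_actual = Q̇_C/Ẇ = 599.5/257.0 = 2.333.
In absolute terms T_C = 251.55 K and T_H = 292.65 K, so ΔT = 41.10 K.
COP_Carnot = T_C/ΔT = 251.55/41.10 = 6.120.
η_II = COP_actual/COP_Carnot = 2.333/6.120 = 0.3812.

0.381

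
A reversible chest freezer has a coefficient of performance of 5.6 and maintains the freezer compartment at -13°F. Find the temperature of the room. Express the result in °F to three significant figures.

COP_R = T_C/(T_H − T_C) gives T_H − T_C = T_C/COP.
With T_C = 248.15 K, T_H = 248.15 × (1 + 1/5.6) = 292.46 K.
Converting, 292.46 K = 66.76°F.

66.8 °F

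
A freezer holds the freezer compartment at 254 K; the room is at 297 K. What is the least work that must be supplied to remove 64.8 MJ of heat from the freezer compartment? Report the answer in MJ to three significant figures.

11.0 MJ

The reservoir spacing is ΔT = 297 − 254 = 43.00 K.
The reversible limit is COP_R = T_C/ΔT = 5.907, so W_min = Q_C/COP = Q_C·ΔT/T_C.
W_min = 64.80 × 43.00/254.00 = 10.97 MJ.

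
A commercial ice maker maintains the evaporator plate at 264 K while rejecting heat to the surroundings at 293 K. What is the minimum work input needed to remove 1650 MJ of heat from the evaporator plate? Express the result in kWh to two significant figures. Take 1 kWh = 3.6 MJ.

50 kWh

The reservoir spacing is ΔT = 293 − 264 = 29.00 K.
The reversible limit is COP_R = T_C/ΔT = 9.103, so W_min = Q_C/COP = Q_C·ΔT/T_C.
W_min = 1650 × 29.00/264.00 = 181.3 MJ = 50.35 kWh.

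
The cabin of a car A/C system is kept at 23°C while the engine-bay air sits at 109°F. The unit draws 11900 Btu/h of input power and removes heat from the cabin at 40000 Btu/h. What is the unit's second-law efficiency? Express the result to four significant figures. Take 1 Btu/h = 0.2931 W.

0.2245

COP_actual = Q̇_C/Ẇ = 40000/11900 = 3.361.
In absolute terms T_C = 296.15 K and T_H = 315.93 K, so ΔT = 19.78 K.
COP_Carnot = T_C/ΔT = 296.15/19.78 = 14.97.
η_II = COP_actual/COP_Carnot = 3.361/14.97 = 0.2245.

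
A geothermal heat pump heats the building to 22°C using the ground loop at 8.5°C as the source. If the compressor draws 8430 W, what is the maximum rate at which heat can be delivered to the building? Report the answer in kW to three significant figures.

In absolute terms T_C = 281.65 K and T_H = 295.15 K, so ΔT = 13.50 K.
COP_Carnot = T_H/ΔT = 295.15/13.50 = 21.86.
Q̇_max = COP_Carnot × Ẇ = 21.86 × 8430 W = 184300 W = 184.3 kW.

184 kW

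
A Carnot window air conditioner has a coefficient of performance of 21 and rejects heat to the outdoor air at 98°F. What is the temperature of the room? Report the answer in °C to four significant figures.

For a Carnot refrigerator COP_R = T_C/(T_H − T_C), so T_C = COP·T_H/(1 + COP).
With T_H = 309.82 K, T_C = 21 × 309.82/22.00 = 295.73 K.
Converting, 295.73 K = 22.58°C.

22.58 °C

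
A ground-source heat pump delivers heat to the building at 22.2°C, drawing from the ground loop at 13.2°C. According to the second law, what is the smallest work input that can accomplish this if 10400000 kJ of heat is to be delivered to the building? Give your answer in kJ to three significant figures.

In absolute terms T_C = 286.35 K and T_H = 295.35 K, so ΔT = 9.000 K.
The reversible limit is COP_HP = T_H/ΔT = 32.82, so W_min = Q_H/COP = Q_H·ΔT/T_H.
W_min = 10400000 × 9.000/295.35 = 316900 kJ.

317000 kJ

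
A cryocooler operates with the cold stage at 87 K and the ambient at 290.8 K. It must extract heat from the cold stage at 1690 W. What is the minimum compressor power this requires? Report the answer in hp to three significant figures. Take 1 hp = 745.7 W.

5.31 hp

The reservoir spacing is ΔT = 290.8 − 87 = 203.8 K.
COP_Carnot = T_C/ΔT = 87.00/203.8 = 0.4269.
Ẇ_min = Q̇/COP_Carnot = 1690/0.4269 = 3959 W = 5.309 hp.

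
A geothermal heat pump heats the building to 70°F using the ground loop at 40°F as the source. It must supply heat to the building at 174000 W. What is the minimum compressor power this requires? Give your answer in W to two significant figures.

In absolute terms T_C = 277.59 K and T_H = 294.26 K, so ΔT = 16.67 K.
COP_Carnot = T_H/ΔT = 294.26/16.67 = 17.66.
Ẇ_min = Q̇/COP_Carnot = 174000/17.66 = 9855 W.

9900 W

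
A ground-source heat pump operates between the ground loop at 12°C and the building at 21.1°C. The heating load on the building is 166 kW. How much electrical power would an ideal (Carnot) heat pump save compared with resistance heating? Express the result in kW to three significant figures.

In absolute terms T_C = 285.15 K and T_H = 294.25 K, so ΔT = 9.100 K.
COP_Carnot = T_H/ΔT = 294.25/9.100 = 32.34.
Resistance heating needs Ẇ_res = Q̇_H = 166.0 kW; the reversible heat pump needs only Ẇ_hp = Q̇_H/COP = 5.134 kW.
Saving = 166.0 − 5.134 = 160.9 kW.

161 kW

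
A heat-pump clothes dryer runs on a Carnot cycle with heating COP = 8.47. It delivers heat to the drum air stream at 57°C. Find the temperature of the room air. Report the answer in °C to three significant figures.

COP_HP = T_H/(T_H − T_C) gives T_H − T_C = T_H/COP.
With T_H = 330.15 K, T_C = 330.15 × (1 − 1/8.47) = 291.17 K.
Converting, 291.17 K = 18.02°C.

18.0 °C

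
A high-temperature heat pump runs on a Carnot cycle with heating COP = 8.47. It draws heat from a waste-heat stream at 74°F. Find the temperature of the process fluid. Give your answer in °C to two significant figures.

COP_HP = T_H/(T_H − T_C) rearranges to T_H = COP·T_C/(COP − 1).
With T_C = 296.48 K, T_H = 8.47 × 296.48/7.470 = 336.17 K.
Converting, 336.17 K = 63.02°C.

63 °C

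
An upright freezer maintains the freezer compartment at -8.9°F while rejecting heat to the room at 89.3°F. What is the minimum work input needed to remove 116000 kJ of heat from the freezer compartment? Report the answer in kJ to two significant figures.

25000 kJ

In absolute terms T_C = 250.43 K and T_H = 304.98 K, so ΔT = 54.56 K.
The reversible limit is COP_R = T_C/ΔT = 4.590, so W_min = Q_C/COP = Q_C·ΔT/T_C.
W_min = 116000 × 54.56/250.43 = 25270 kJ.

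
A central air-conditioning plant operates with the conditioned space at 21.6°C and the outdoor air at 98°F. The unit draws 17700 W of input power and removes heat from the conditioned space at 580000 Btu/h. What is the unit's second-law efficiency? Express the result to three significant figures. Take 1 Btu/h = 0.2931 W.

Converting, Q̇_C = 580000 Btu/h = 170000 W, so COP_actual = Q̇_C/Ẇ = 170000/17700 = 9.604.
In absolute terms T_C = 294.75 K and T_H = 309.82 K, so ΔT = 15.07 K.
COP_Carnot = T_C/ΔT = 294.75/15.07 = 19.56.
η_II = COP_actual/COP_Carnot = 9.604/19.56 = 0.4909.

0.491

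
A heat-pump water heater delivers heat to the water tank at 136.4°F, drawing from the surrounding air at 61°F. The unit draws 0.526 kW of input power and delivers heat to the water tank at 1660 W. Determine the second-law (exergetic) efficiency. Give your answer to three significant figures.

0.399

Converting, Q̇_H = 1660 W = 1.660 kW, so COP_actual = Q̇_H/Ẇ = 1.660/0.5260 = 3.156.
In absolute terms T_C = 289.26 K and T_H = 331.15 K, so ΔT = 41.89 K.
COP_Carnot = T_H/ΔT = 331.15/41.89 = 7.905.
η_II = COP_actual/COP_Carnot = 3.156/7.905 = 0.3992.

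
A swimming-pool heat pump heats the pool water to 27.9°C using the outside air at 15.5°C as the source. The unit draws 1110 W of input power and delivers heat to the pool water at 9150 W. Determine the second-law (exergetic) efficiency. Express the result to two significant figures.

COP_actual = Q̇_H/Ẇ = 9150/1110 = 8.243.
In absolute terms T_C = 288.65 K and T_H = 301.05 K, so ΔT = 12.40 K.
COP_Carnot = T_H/ΔT = 301.05/12.40 = 24.28.
η_II = COP_actual/COP_Carnot = 8.243/24.28 = 0.3395.

0.34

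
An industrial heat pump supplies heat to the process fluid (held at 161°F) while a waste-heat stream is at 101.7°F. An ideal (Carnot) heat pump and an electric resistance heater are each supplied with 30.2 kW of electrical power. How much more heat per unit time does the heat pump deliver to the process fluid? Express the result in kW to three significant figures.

In absolute terms T_C = 311.87 K and T_H = 344.82 K, so ΔT = 32.94 K.
COP_Carnot = T_H/ΔT = 344.82/32.94 = 10.47.
The heat pump delivers Q̇_H = COP × Ẇ = 316.1 kW; the resistance heater delivers Ẇ = 30.20 kW.
Extra = (COP − 1)·Ẇ = 285.9 kW.

286 kW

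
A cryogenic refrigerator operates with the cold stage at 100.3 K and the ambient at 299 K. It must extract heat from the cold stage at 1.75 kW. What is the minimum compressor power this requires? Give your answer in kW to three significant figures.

The reservoir spacing is ΔT = 299 − 100.3 = 198.7 K.
COP_Carnot = T_C/ΔT = 100.30/198.7 = 0.5048.
Ẇ_min = Q̇/COP_Carnot = 1.750/0.5048 = 3.467 kW.

3.47 kW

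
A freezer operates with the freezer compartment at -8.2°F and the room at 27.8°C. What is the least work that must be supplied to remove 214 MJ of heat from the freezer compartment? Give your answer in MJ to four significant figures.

42.77 MJ

In absolute terms T_C = 250.82 K and T_H = 300.95 K, so ΔT = 50.13 K.
The reversible limit is COP_R = T_C/ΔT = 5.003, so W_min = Q_C/COP = Q_C·ΔT/T_C.
W_min = 214.0 × 50.13/250.82 = 42.77 MJ.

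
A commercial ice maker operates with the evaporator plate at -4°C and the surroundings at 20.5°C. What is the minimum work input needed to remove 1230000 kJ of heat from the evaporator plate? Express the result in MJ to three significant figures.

In absolute terms T_C = 269.15 K and T_H = 293.65 K, so ΔT = 24.50 K.
The reversible limit is COP_R = T_C/ΔT = 10.99, so W_min = Q_C/COP = Q_C·ΔT/T_C.
W_min = 1230000 × 24.50/269.15 = 112000 kJ = 112.0 MJ.

112 MJ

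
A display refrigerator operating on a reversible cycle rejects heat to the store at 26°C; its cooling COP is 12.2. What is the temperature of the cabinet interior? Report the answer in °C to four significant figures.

For a Carnot refrigerator COP_R = T_C/(T_H − T_C), so T_C = COP·T_H/(1 + COP).
With T_H = 299.15 K, T_C = 12.2 × 299.15/13.20 = 276.49 K.
Converting, 276.49 K = 3.34°C.

3.337 °C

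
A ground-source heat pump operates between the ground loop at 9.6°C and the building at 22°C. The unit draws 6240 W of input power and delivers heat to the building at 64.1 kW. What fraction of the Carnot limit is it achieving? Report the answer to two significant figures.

0.43

Converting, Q̇_H = 64.10 kW = 64100 W, so COP_actual = Q̇_H/Ẇ = 64100/6240 = 10.27.
In absolute terms T_C = 282.75 K and T_H = 295.15 K, so ΔT = 12.40 K.
COP_Carnot = T_H/ΔT = 295.15/12.40 = 23.80.
η_II = COP_actual/COP_Carnot = 10.27/23.80 = 0.4316.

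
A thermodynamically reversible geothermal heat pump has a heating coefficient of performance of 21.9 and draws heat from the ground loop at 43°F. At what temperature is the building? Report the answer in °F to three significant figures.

67.1 °F

COP_HP = T_H/(T_H − T_C) rearranges to T_H = COP·T_C/(COP − 1).
With T_C = 279.26 K, T_H = 21.9 × 279.26/20.90 = 292.62 K.
Converting, 292.62 K = 67.05°F.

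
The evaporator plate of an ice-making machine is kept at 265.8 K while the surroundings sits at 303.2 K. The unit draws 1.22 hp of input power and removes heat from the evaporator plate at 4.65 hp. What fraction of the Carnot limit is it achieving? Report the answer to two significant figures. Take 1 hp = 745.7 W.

COP_actual = Q̇_C/Ẇ = 4.650/1.220 = 3.811.
The reservoir spacing is ΔT = 303.2 − 265.8 = 37.40 K.
COP_Carnot = T_C/ΔT = 265.80/37.40 = 7.107.
η_II = COP_actual/COP_Carnot = 3.811/7.107 = 0.5363.

0.54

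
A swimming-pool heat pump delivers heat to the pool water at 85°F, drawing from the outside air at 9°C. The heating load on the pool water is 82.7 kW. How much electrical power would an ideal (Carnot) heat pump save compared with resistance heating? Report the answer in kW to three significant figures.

In absolute terms T_C = 282.15 K and T_H = 302.59 K, so ΔT = 20.44 K.
COP_Carnot = T_H/ΔT = 302.59/20.44 = 14.80.
Resistance heating needs Ẇ_res = Q̇_H = 82.70 kW; the reversible heat pump needs only Ẇ_hp = Q̇_H/COP = 5.588 kW.
Saving = 82.70 − 5.588 = 77.11 kW.

77.1 kW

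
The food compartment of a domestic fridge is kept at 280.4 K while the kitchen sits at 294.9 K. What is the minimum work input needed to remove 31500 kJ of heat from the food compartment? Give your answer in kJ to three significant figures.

The reservoir spacing is ΔT = 294.9 − 280.4 = 14.50 K.
The reversible limit is COP_R = T_C/ΔT = 19.34, so W_min = Q_C/COP = Q_C·ΔT/T_C.
W_min = 31500 × 14.50/280.40 = 1629 kJ.

1630 kJ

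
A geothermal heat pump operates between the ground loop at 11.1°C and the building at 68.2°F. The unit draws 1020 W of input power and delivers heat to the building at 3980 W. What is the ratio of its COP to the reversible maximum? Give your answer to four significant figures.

0.1199

COP_actual = Q̇_H/Ẇ = 3980/1020 = 3.902.
In absolute terms T_C = 284.25 K and T_H = 293.26 K, so ΔT = 9.011 K.
COP_Carnot = T_H/ΔT = 293.26/9.011 = 32.54.
η_II = COP_actual/COP_Carnot = 3.902/32.54 = 0.1199.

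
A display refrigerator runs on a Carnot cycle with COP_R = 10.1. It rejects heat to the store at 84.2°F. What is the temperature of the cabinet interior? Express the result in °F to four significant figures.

35.20 °F

For a Carnot refrigerator COP_R = T_C/(T_H − T_C), so T_C = COP·T_H/(1 + COP).
With T_H = 302.15 K, T_C = 10.1 × 302.15/11.10 = 274.93 K.
Converting, 274.93 K = 35.20°F.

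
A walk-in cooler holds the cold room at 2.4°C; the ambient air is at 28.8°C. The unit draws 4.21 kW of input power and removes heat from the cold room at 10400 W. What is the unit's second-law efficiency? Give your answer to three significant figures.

Converting, Q̇_C = 10400 W = 10.40 kW, so COP_actual = Q̇_C/Ẇ = 10.40/4.210 = 2.470.
In absolute terms T_C = 275.55 K and T_H = 301.95 K, so ΔT = 26.40 K.
COP_Carnot = T_C/ΔT = 275.55/26.40 = 10.44.
η_II = COP_actual/COP_Carnot = 2.470/10.44 = 0.2367.

0.237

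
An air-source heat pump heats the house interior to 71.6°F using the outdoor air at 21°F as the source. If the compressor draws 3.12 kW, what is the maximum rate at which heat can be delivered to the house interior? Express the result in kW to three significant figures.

32.8 kW

In absolute terms T_C = 267.04 K and T_H = 295.15 K, so ΔT = 28.11 K.
COP_Carnot = T_H/ΔT = 295.15/28.11 = 10.50.
Q̇_max = COP_Carnot × Ẇ = 10.50 × 3.120 kW = 32.76 kW.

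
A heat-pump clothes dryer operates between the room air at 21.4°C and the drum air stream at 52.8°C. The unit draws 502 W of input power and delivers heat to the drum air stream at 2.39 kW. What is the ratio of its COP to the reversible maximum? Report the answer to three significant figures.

0.459

Converting, Q̇_H = 2.390 kW = 2390 W, so COP_actual = Q̇_H/Ẇ = 2390/502.0 = 4.761.
In absolute terms T_C = 294.55 K and T_H = 325.95 K, so ΔT = 31.40 K.
COP_Carnot = T_H/ΔT = 325.95/31.40 = 10.38.
η_II = COP_actual/COP_Carnot = 4.761/10.38 = 0.4586.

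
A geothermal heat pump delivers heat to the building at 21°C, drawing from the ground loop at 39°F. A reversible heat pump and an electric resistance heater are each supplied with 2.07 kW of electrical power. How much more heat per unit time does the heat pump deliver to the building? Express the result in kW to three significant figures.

33.5 kW

In absolute terms T_C = 277.04 K and T_H = 294.15 K, so ΔT = 17.11 K.
COP_Carnot = T_H/ΔT = 294.15/17.11 = 17.19.
The heat pump delivers Q̇_H = COP × Ẇ = 35.58 kW; the resistance heater delivers Ẇ = 2.070 kW.
Extra = (COP − 1)·Ẇ = 33.51 kW.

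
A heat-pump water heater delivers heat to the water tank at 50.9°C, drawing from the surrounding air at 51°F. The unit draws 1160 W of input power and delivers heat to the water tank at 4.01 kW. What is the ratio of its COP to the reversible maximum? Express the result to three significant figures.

0.430

Converting, Q̇_H = 4.010 kW = 4010 W, so COP_actual = Q̇_H/Ẇ = 4010/1160 = 3.457.
In absolute terms T_C = 283.71 K and T_H = 324.05 K, so ΔT = 40.34 K.
COP_Carnot = T_H/ΔT = 324.05/40.34 = 8.032.
η_II = COP_actual/COP_Carnot = 3.457/8.032 = 0.4304.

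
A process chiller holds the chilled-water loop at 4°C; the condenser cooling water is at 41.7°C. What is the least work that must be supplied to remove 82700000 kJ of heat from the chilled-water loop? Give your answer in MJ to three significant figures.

11200 MJ

In absolute terms T_C = 277.15 K and T_H = 314.85 K, so ΔT = 37.70 K.
The reversible limit is COP_R = T_C/ΔT = 7.351, so W_min = Q_C/COP = Q_C·ΔT/T_C.
W_min = 82700000 × 37.70/277.15 = 11250000 kJ = 11250 MJ.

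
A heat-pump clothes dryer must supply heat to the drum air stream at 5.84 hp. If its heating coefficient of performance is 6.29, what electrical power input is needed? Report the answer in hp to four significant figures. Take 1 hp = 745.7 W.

0.9285 hp

Ẇ = Q̇_H/COP_HP = 5.840/6.29 = 0.9285 hp.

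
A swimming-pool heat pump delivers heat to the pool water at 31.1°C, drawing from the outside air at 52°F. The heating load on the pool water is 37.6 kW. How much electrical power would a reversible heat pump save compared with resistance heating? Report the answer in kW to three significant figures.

35.1 kW

In absolute terms T_C = 284.26 K and T_H = 304.25 K, so ΔT = 19.99 K.
COP_Carnot = T_H/ΔT = 304.25/19.99 = 15.22.
Resistance heating needs Ẇ_res = Q̇_H = 37.60 kW; the reversible heat pump needs only Ẇ_hp = Q̇_H/COP = 2.470 kW.
Saving = 37.60 − 2.470 = 35.13 kW.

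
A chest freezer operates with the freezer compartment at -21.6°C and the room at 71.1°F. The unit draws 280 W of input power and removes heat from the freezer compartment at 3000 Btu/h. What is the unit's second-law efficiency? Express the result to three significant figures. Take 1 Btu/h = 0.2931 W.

Converting, Q̇_C = 3000 Btu/h = 879.3 W, so COP_actual = Q̇_C/Ẇ = 879.3/280.0 = 3.140.
In absolute terms T_C = 251.55 K and T_H = 294.87 K, so ΔT = 43.32 K.
COP_Carnot = T_C/ΔT = 251.55/43.32 = 5.806.
η_II = COP_actual/COP_Carnot = 3.140/5.806 = 0.5408.

0.541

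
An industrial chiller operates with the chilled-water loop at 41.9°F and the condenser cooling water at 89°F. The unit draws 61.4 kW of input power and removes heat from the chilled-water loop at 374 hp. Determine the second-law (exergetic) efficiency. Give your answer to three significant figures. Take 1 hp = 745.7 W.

Converting, Q̇_C = 374.0 hp = 278.9 kW, so COP_actual = Q̇_C/Ẇ = 278.9/61.40 = 4.542.
In absolute terms T_C = 278.65 K and T_H = 304.82 K, so ΔT = 26.17 K.
COP_Carnot = T_C/ΔT = 278.65/26.17 = 10.65.
η_II = COP_actual/COP_Carnot = 4.542/10.65 = 0.4265.

0.427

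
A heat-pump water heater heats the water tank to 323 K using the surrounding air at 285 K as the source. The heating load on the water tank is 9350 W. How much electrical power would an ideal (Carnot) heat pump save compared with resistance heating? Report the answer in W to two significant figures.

The reservoir spacing is ΔT = 323 − 285 = 38.00 K.
COP_Carnot = T_H/ΔT = 323.00/38.00 = 8.500.
Resistance heating needs Ẇ_res = Q̇_H = 9350 W; the reversible heat pump needs only Ẇ_hp = Q̇_H/COP = 1100 W.
Saving = 9350 − 1100 = 8250 W.

8300 W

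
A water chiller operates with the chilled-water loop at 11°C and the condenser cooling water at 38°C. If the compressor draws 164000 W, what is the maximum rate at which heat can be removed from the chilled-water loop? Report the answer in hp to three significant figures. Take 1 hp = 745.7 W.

2310 hp

In absolute terms T_C = 284.15 K and T_H = 311.15 K, so ΔT = 27.00 K.
COP_Carnot = T_C/ΔT = 284.15/27.00 = 10.52.
Q̇_max = COP_Carnot × Ẇ = 10.52 × 164000 W = 1726000 W = 2315 hp.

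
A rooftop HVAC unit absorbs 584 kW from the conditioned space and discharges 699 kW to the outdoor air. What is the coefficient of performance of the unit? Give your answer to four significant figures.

5.078

The first law gives Q̇_H = Q̇_C + Ẇ, so the three rates are Q̇_C = 584.0, Q̇_H = 699.0, Ẇ = 115.0 kW.
COP_R = Q̇_C/Ẇ = 584.0/115.0 = 5.078.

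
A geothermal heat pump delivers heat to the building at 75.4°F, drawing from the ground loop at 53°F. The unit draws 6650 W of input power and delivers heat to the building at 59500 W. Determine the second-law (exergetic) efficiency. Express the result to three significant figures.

0.375

COP_actual = Q̇_H/Ẇ = 59500/6650 = 8.947.
In absolute terms T_C = 284.82 K and T_H = 297.26 K, so ΔT = 12.44 K.
COP_Carnot = T_H/ΔT = 297.26/12.44 = 23.89.
η_II = COP_actual/COP_Carnot = 8.947/23.89 = 0.3746.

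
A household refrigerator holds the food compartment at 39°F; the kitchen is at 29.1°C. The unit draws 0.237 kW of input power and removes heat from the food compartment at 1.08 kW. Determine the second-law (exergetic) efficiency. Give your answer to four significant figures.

COP_actual = Q̇_C/Ẇ = 1.080/0.2370 = 4.557.
In absolute terms T_C = 277.04 K and T_H = 302.25 K, so ΔT = 25.21 K.
COP_Carnot = T_C/ΔT = 277.04/25.21 = 10.99.
η_II = COP_actual/COP_Carnot = 4.557/10.99 = 0.4147.

0.4147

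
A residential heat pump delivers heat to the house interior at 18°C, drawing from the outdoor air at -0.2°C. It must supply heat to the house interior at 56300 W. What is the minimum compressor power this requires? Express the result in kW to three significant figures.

3.52 kW

In absolute terms T_C = 272.95 K and T_H = 291.15 K, so ΔT = 18.20 K.
COP_Carnot = T_H/ΔT = 291.15/18.20 = 16.00.
Ẇ_min = Q̇/COP_Carnot = 56300/16.00 = 3519 W = 3.519 kW.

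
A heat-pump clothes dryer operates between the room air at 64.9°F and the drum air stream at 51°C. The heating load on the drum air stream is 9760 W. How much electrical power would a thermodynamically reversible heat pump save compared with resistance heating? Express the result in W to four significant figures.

8775 W

In absolute terms T_C = 291.43 K and T_H = 324.15 K, so ΔT = 32.72 K.
COP_Carnot = T_H/ΔT = 324.15/32.72 = 9.906.
Resistance heating needs Ẇ_res = Q̇_H = 9760 W; the reversible heat pump needs only Ẇ_hp = Q̇_H/COP = 985.3 W.
Saving = 9760 − 985.3 = 8775 W.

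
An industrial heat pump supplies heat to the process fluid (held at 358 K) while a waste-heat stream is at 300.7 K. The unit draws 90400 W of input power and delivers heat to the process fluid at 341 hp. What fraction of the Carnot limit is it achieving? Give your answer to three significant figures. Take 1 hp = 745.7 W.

0.450

Converting, Q̇_H = 341.0 hp = 254300 W, so COP_actual = Q̇_H/Ẇ = 254300/90400 = 2.813.
The reservoir spacing is ΔT = 358 − 300.7 = 57.30 K.
COP_Carnot = T_H/ΔT = 358.00/57.30 = 6.248.
η_II = COP_actual/COP_Carnot = 2.813/6.248 = 0.4502.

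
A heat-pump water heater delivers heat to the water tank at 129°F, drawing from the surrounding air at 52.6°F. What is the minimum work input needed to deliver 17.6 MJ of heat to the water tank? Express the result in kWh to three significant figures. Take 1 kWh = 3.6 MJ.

In absolute terms T_C = 284.59 K and T_H = 327.04 K, so ΔT = 42.44 K.
The reversible limit is COP_HP = T_H/ΔT = 7.705, so W_min = Q_H/COP = Q_H·ΔT/T_H.
W_min = 17.60 × 42.44/327.04 = 2.284 MJ = 0.6345 kWh.

0.634 kWh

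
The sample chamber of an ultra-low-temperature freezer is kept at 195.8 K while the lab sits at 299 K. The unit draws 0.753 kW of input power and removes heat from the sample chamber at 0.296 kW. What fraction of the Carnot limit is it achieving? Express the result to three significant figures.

COP_actual = Q̇_C/Ẇ = 0.2960/0.7530 = 0.3931.
The reservoir spacing is ΔT = 299 − 195.8 = 103.2 K.
COP_Carnot = T_C/ΔT = 195.80/103.2 = 1.897.
η_II = COP_actual/COP_Carnot = 0.3931/1.897 = 0.2072.

0.207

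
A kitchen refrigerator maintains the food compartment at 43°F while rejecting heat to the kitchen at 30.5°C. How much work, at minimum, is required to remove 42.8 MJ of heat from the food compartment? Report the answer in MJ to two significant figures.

3.7 MJ

In absolute terms T_C = 279.26 K and T_H = 303.65 K, so ΔT = 24.39 K.
The reversible limit is COP_R = T_C/ΔT = 11.45, so W_min = Q_C/COP = Q_C·ΔT/T_C.
W_min = 42.80 × 24.39/279.26 = 3.738 MJ.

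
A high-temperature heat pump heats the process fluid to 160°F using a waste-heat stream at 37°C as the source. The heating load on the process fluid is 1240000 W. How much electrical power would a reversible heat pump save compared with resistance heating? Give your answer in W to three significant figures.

1120000 W

In absolute terms T_C = 310.15 K and T_H = 344.26 K, so ΔT = 34.11 K.
COP_Carnot = T_H/ΔT = 344.26/34.11 = 10.09.
Resistance heating needs Ẇ_res = Q̇_H = 1240000 W; the reversible heat pump needs only Ẇ_hp = Q̇_H/COP = 122900 W.
Saving = 1240000 − 122900 = 1117000 W.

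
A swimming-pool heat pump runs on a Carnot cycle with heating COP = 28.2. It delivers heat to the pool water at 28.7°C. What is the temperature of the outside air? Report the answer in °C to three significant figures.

18.0 °C

COP_HP = T_H/(T_H − T_C) gives T_H − T_C = T_H/COP.
With T_H = 301.85 K, T_C = 301.85 × (1 − 1/28.2) = 291.15 K.
Converting, 291.15 K = 18.00°C.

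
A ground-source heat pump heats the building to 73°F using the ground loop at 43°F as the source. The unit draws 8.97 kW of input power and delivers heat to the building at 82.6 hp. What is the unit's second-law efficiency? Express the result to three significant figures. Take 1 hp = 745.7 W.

0.387

Converting, Q̇_H = 82.60 hp = 61.59 kW, so COP_actual = Q̇_H/Ẇ = 61.59/8.970 = 6.867.
In absolute terms T_C = 279.26 K and T_H = 295.93 K, so ΔT = 16.67 K.
COP_Carnot = T_H/ΔT = 295.93/16.67 = 17.76.
η_II = COP_actual/COP_Carnot = 6.867/17.76 = 0.3867.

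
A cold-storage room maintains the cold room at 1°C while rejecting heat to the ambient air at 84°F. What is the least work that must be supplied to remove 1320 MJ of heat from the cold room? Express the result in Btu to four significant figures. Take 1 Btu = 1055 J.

127300 Btu

In absolute terms T_C = 274.15 K and T_H = 302.04 K, so ΔT = 27.89 K.
The reversible limit is COP_R = T_C/ΔT = 9.830, so W_min = Q_C/COP = Q_C·ΔT/T_C.
W_min = 1320 × 27.89/274.15 = 134.3 MJ = 127300 Btu.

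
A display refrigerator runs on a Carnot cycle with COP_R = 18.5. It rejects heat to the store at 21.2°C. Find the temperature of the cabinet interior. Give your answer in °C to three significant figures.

For a Carnot refrigerator COP_R = T_C/(T_H − T_C), so T_C = COP·T_H/(1 + COP).
With T_H = 294.35 K, T_C = 18.5 × 294.35/19.50 = 279.26 K.
Converting, 279.26 K = 6.11°C.

6.11 °C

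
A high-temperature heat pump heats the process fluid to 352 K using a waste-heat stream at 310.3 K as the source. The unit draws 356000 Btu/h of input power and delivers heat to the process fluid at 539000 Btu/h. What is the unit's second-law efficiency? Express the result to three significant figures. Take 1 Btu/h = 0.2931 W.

0.179

COP_actual = Q̇_H/Ẇ = 539000/356000 = 1.514.
The reservoir spacing is ΔT = 352 − 310.3 = 41.70 K.
COP_Carnot = T_H/ΔT = 352.00/41.70 = 8.441.
η_II = COP_actual/COP_Carnot = 1.514/8.441 = 0.1794.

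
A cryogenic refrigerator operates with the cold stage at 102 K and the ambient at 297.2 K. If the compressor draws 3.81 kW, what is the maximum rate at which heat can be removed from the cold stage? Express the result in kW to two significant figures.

2.0 kW

The reservoir spacing is ΔT = 297.2 − 102 = 195.2 K.
COP_Carnot = T_C/ΔT = 102.00/195.2 = 0.5225.
Q̇_max = COP_Carnot × Ẇ = 0.5225 × 3.810 kW = 1.991 kW.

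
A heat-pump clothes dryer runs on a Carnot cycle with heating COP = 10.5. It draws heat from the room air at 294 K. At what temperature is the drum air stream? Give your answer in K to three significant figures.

COP_HP = T_H/(T_H − T_C) rearranges to T_H = COP·T_C/(COP − 1).
With T_C = 294.00 K, T_H = 10.5 × 294.00/9.500 = 324.95 K.

325 K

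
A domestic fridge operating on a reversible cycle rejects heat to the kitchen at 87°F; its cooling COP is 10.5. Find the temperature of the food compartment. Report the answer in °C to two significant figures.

For a Carnot refrigerator COP_R = T_C/(T_H − T_C), so T_C = COP·T_H/(1 + COP).
With T_H = 303.71 K, T_C = 10.5 × 303.71/11.50 = 277.30 K.
Converting, 277.30 K = 4.15°C.

4.1 °C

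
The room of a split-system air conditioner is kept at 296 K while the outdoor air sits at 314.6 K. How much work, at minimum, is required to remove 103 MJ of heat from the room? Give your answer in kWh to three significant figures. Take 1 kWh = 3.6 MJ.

The reservoir spacing is ΔT = 314.6 − 296 = 18.60 K.
The reversible limit is COP_R = T_C/ΔT = 15.91, so W_min = Q_C/COP = Q_C·ΔT/T_C.
W_min = 103.0 × 18.60/296.00 = 6.472 MJ = 1.798 kWh.

1.80 kWh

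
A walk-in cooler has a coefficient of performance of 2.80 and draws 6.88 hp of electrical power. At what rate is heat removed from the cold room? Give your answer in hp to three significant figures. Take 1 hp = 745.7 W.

19.3 hp

Q̇_C = COP × Ẇ = 2.80 × 6.880 = 19.26 hp.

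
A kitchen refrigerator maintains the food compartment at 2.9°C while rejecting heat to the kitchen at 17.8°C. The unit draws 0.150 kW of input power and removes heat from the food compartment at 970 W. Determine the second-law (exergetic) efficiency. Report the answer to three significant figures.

Converting, Q̇_C = 970.0 W = 0.9700 kW, so COP_actual = Q̇_C/Ẇ = 0.9700/0.1500 = 6.467.
In absolute terms T_C = 276.05 K and T_H = 290.95 K, so ΔT = 14.90 K.
COP_Carnot = T_C/ΔT = 276.05/14.90 = 18.53.
η_II = COP_actual/COP_Carnot = 6.467/18.53 = 0.3490.

0.349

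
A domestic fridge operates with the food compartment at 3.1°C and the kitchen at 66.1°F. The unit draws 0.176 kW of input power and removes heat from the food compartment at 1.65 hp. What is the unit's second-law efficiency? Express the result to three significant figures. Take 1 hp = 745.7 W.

0.401

Converting, Q̇_C = 1.650 hp = 1.230 kW, so COP_actual = Q̇_C/Ẇ = 1.230/0.1760 = 6.991.
In absolute terms T_C = 276.25 K and T_H = 292.09 K, so ΔT = 15.84 K.
COP_Carnot = T_C/ΔT = 276.25/15.84 = 17.44.
η_II = COP_actual/COP_Carnot = 6.991/17.44 = 0.4010.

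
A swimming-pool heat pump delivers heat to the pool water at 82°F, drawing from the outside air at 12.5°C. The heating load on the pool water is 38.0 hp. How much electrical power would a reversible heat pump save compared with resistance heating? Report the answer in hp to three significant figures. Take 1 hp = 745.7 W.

36.1 hp

In absolute terms T_C = 285.65 K and T_H = 300.93 K, so ΔT = 15.28 K.
COP_Carnot = T_H/ΔT = 300.93/15.28 = 19.70.
Resistance heating needs Ẇ_res = Q̇_H = 38.00 hp; the reversible heat pump needs only Ẇ_hp = Q̇_H/COP = 1.929 hp.
Saving = 38.00 − 1.929 = 36.07 hp.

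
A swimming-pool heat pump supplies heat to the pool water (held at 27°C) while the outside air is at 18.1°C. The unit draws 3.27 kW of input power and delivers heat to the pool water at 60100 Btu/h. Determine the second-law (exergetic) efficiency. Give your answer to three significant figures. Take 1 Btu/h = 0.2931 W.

Converting, Q̇_H = 60100 Btu/h = 17.62 kW, so COP_actual = Q̇_H/Ẇ = 17.62/3.270 = 5.387.
In absolute terms T_C = 291.25 K and T_H = 300.15 K, so ΔT = 8.900 K.
COP_Carnot = T_H/ΔT = 300.15/8.900 = 33.72.
η_II = COP_actual/COP_Carnot = 5.387/33.72 = 0.1597.

0.160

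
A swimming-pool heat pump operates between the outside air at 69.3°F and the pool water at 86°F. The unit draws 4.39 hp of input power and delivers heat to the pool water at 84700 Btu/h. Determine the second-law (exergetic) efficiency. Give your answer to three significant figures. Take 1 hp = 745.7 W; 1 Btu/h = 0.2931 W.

Converting, Q̇_H = 84700 Btu/h = 33.29 hp, so COP_actual = Q̇_H/Ẇ = 33.29/4.390 = 7.584.
In absolute terms T_C = 293.87 K and T_H = 303.15 K, so ΔT = 9.278 K.
COP_Carnot = T_H/ΔT = 303.15/9.278 = 32.67.
η_II = COP_actual/COP_Carnot = 7.584/32.67 = 0.2321.

0.232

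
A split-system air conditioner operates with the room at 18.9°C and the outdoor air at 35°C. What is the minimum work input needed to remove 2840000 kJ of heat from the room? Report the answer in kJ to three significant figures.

In absolute terms T_C = 292.05 K and T_H = 308.15 K, so ΔT = 16.10 K.
The reversible limit is COP_R = T_C/ΔT = 18.14, so W_min = Q_C/COP = Q_C·ΔT/T_C.
W_min = 2840000 × 16.10/292.05 = 156600 kJ.

157000 kJ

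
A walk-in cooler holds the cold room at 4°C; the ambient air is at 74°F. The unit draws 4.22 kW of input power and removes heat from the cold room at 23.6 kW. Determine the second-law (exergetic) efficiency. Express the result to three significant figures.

0.390

COP_actual = Q̇_C/Ẇ = 23.60/4.220 = 5.592.
In absolute terms T_C = 277.15 K and T_H = 296.48 K, so ΔT = 19.33 K.
COP_Carnot = T_C/ΔT = 277.15/19.33 = 14.34.
η_II = COP_actual/COP_Carnot = 5.592/14.34 = 0.3901.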